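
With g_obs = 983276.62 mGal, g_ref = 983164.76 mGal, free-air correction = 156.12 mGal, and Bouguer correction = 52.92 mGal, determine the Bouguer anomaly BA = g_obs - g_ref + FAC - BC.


BA = g_obs - g_ref + FAC - BC
= 983276.62 - 983164.76 + 156.12 - 52.92
= 215.06 mGal

215.06


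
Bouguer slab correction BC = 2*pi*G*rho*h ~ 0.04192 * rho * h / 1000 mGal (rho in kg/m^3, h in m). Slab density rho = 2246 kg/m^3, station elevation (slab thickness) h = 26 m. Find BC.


BC = 0.04192 * rho * h / 1000
= 0.04192 * 2246 * 26 / 1000
= 2.448 mGal

2.448


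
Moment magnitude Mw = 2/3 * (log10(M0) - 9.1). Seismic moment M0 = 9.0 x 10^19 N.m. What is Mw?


log10(M0) = log10(9.0 x 10^19) = 19.9542
Mw = 2/3 * (19.9542 - 9.1)
= 2/3 * 10.8542
= 7.24

7.24


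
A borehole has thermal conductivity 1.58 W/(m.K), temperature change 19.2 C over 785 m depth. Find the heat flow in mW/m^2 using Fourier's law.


q = k * dT / dz * 1000
= 1.58 * 19.2 / 785 * 1000
= 0.038645 * 1000
= 38.6446 mW/m^2

38.6446


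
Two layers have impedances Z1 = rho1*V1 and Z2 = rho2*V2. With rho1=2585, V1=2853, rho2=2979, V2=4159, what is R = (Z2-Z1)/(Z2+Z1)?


Z1 = 2585 * 2853 = 7375005
Z2 = 2979 * 4159 = 12389661
R = (12389661 - 7375005) / (12389661 + 7375005) = 5014656 / 19764666 = 0.2537

0.2537


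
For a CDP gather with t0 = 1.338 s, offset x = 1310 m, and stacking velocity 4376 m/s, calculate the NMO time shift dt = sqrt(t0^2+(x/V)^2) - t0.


x/Vnmo = 1310/4376 = 0.29936
(x/Vnmo)^2 = 0.089616
t0^2 = 1.790244
sqrt(1.790244 + 0.089616) = 1.37108
dt = 1.37108 - 1.338 = 0.03308

0.03308


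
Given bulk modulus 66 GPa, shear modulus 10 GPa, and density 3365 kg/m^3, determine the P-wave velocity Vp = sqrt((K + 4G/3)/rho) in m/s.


First compute the effective modulus:
K + 4G/3 = 66e9 + 4*10e9/3 = 79333333333.33 Pa
Then divide by density:
79333333333.33 / 3365 = 23576027.7365 Pa/(kg/m^3)
Take the square root:
Vp = sqrt(23576027.7365) = 4855.52 m/s

4855.52


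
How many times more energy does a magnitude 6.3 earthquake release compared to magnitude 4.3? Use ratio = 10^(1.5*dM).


M2 - M1 = 6.3 - 4.3 = 2.0
1.5 * 2.0 = 3.0
ratio = 10^3.0 = 1000.0

1000.0


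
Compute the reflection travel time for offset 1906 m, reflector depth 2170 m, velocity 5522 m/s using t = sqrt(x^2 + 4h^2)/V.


x^2 + 4h^2 = 1906^2 + 4*2170^2 = 3632836 + 18835600 = 22468436
sqrt(22468436) = 4740.0882
t = 4740.0882 / 5522 = 0.8584 s

0.8584


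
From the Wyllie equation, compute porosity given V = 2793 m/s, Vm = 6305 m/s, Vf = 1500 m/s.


1/V - 1/Vm = 1/2793 - 1/6305 = 0.00019943
1/Vf - 1/Vm = 1/1500 - 1/6305 = 0.00050806
phi = 0.00019943 / 0.00050806 = 0.3925

0.3925


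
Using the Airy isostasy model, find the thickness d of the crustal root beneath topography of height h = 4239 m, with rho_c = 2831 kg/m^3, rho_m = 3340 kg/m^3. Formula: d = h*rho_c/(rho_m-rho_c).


rho_m - rho_c = 3340 - 2831 = 509
d = 4239 * 2831 / 509
= 12000609 / 509
= 23576.83 m

23576.83


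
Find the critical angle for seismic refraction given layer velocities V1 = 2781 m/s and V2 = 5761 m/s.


V1/V2 = 2781/5761 = 0.482729
theta_c = arcsin(0.482729) = 28.8638 degrees

28.8638


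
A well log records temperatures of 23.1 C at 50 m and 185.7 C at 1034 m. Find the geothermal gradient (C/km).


dT = 185.7 - 23.1 = 162.6 C
dz = 1034 - 50 = 984 m
gradient = dT/dz * 1000 = 162.6/984 * 1000 = 165.2439 C/km

165.2439


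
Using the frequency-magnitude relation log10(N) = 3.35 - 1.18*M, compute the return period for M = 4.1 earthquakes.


log10(N) = 3.35 - 1.18*4.1 = -1.488
N = 10^-1.488 = 0.032509
T = 1/N = 1/0.032509 = 30.761 years

30.761


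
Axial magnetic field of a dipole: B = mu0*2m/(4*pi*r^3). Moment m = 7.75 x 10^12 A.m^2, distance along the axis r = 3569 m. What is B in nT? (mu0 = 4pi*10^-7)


m = 7.75 x 10^12 = 7750000000000 A.m^2
2m = 15500000000000 A.m^2
r^3 = 3569^3 = 45461069009
B = (4pi*10^-7) * 15500000000000 / (4*pi * 45461069009) * 1e9
= 19477874.452257 / 571280641692.05 * 1e9
= 34095.1067 nT

34095.1067


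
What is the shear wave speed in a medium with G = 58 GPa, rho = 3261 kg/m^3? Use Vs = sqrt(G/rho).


Convert G to Pa: G = 58e9 Pa
Compute G/rho = 58e9 / 3261 = 17785955.2285
Vs = sqrt(17785955.2285) = 4217.34 m/s

4217.34


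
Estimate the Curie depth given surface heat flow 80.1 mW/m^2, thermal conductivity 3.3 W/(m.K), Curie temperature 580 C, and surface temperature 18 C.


T_Curie - T_surf = 580 - 18 = 562 C
Convert q to W/m^2: 80.1 mW/m^2 = 0.0801 W/m^2
d = 562 * 3.3 / 0.0801 = 23153.56 m

23153.56


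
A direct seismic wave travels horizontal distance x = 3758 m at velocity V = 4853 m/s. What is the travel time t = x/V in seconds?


t = x / V
= 3758 / 4853
= 0.7744 s

0.7744


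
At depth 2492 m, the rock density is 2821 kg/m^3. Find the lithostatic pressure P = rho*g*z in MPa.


P = rho * g * z / 1e6
= 2821 * 9.81 * 2492 / 1e6
= 68963632.92 / 1e6
= 68.9636 MPa

68.9636


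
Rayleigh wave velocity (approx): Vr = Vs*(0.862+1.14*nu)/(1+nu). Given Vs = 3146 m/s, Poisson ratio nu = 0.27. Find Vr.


Numerator factor = 0.862 + 1.14*0.27 = 1.1698
Denominator = 1 + 0.27 = 1.27
Vr = 3146 * 1.1698 / 1.27 = 2897.79 m/s

2897.79


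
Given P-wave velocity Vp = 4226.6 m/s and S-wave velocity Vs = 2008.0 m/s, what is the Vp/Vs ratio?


Vp/Vs = 4226.6 / 2008.0
= 2.1049

2.1049


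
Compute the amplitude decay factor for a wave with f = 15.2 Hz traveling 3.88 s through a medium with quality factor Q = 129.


pi*f*t/Q = pi*15.2*3.88/129 = 1.436268
A/A0 = exp(-1.436268) = 0.237814

0.237814


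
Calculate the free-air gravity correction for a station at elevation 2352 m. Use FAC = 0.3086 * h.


FAC = 0.3086 * h
= 0.3086 * 2352
= 725.8272 mGal

725.8272


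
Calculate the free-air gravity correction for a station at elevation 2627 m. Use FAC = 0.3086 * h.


FAC = 0.3086 * h
= 0.3086 * 2627
= 810.6922 mGal

810.6922


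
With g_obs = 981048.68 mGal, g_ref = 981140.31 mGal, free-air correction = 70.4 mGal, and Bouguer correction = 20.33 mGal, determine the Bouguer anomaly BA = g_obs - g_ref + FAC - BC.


BA = g_obs - g_ref + FAC - BC
= 981048.68 - 981140.31 + 70.4 - 20.33
= -41.56 mGal

-41.56


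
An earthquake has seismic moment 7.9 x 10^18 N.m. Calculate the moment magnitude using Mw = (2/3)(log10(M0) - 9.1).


log10(M0) = log10(7.9 x 10^18) = 18.8976
Mw = 2/3 * (18.8976 - 9.1)
= 2/3 * 9.7976
= 6.53

6.53


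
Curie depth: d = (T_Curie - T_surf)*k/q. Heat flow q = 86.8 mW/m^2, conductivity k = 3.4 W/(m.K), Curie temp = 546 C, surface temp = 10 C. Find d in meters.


T_Curie - T_surf = 546 - 10 = 536 C
Convert q to W/m^2: 86.8 mW/m^2 = 0.0868 W/m^2
d = 536 * 3.4 / 0.0868 = 20995.39 m

20995.39


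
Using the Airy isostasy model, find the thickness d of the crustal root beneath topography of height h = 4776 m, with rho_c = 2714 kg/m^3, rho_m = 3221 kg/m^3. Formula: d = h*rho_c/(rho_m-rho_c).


rho_m - rho_c = 3221 - 2714 = 507
d = 4776 * 2714 / 507
= 12962064 / 507
= 25566.2 m

25566.2


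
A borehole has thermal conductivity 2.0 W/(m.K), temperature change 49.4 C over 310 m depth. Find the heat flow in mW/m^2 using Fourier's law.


q = k * dT / dz * 1000
= 2.0 * 49.4 / 310 * 1000
= 0.31871 * 1000
= 318.7097 mW/m^2

318.7097


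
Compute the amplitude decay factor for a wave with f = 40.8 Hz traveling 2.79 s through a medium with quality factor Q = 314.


pi*f*t/Q = pi*40.8*2.79/314 = 1.138897
A/A0 = exp(-1.138897) = 0.320172

0.320172


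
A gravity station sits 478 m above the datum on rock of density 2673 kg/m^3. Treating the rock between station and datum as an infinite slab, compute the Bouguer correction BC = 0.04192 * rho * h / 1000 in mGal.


BC = 0.04192 * rho * h / 1000
= 0.04192 * 2673 * 478 / 1000
= 53.5609 mGal

53.5609


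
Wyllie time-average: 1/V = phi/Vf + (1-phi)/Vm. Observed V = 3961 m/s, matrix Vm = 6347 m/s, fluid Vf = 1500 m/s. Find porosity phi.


1/V - 1/Vm = 1/3961 - 1/6347 = 9.491e-05
1/Vf - 1/Vm = 1/1500 - 1/6347 = 0.00050911
phi = 9.491e-05 / 0.00050911 = 0.1864

0.1864


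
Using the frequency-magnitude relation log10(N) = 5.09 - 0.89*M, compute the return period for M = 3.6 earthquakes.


log10(N) = 5.09 - 0.89*3.6 = 1.886
N = 10^1.886 = 76.913044
T = 1/N = 1/76.913044 = 0.013 years

0.013


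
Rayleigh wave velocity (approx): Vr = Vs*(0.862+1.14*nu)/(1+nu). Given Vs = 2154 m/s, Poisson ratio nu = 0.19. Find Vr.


Numerator factor = 0.862 + 1.14*0.19 = 1.0786
Denominator = 1 + 0.19 = 1.19
Vr = 2154 * 1.0786 / 1.19 = 1952.36 m/s

1952.36


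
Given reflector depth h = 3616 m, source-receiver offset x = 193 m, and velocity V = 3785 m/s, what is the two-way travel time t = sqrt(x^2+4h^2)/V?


x^2 + 4h^2 = 193^2 + 4*3616^2 = 37249 + 52301824 = 52339073
sqrt(52339073) = 7234.5748
t = 7234.5748 / 3785 = 1.9114 s

1.9114


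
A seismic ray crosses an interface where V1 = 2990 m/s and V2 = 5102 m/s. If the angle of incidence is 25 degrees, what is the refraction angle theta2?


sin(theta1) = sin(25 deg) = 0.422618
sin(theta2) = V2/V1 * sin(theta1) = 5102/2990 * 0.422618 = 0.721137
theta2 = arcsin(0.721137) = 46.1484 degrees

46.1484


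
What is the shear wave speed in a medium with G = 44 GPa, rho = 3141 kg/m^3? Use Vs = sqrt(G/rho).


Convert G to Pa: G = 44e9 Pa
Compute G/rho = 44e9 / 3141 = 14008277.6186
Vs = sqrt(14008277.6186) = 3742.76 m/s

3742.76


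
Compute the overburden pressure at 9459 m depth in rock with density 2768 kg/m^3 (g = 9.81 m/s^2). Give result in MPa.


P = rho * g * z / 1e6
= 2768 * 9.81 * 9459 / 1e6
= 256850442.72 / 1e6
= 256.8504 MPa

256.8504


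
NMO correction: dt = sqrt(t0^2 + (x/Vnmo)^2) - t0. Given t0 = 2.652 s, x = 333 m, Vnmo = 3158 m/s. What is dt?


x/Vnmo = 333/3158 = 0.105446
(x/Vnmo)^2 = 0.011119
t0^2 = 7.033104
sqrt(7.033104 + 0.011119) = 2.654096
dt = 2.654096 - 2.652 = 0.002096

0.002096


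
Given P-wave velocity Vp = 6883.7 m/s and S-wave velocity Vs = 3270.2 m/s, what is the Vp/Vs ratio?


Vp/Vs = 6883.7 / 3270.2
= 2.105

2.105


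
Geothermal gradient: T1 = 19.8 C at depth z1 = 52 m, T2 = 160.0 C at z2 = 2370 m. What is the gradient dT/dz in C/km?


dT = 160.0 - 19.8 = 140.2 C
dz = 2370 - 52 = 2318 m
gradient = dT/dz * 1000 = 140.2/2318 * 1000 = 60.4832 C/km

60.4832


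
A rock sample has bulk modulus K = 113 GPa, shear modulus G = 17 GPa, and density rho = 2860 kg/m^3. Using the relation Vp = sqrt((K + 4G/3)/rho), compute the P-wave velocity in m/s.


First compute the effective modulus:
K + 4G/3 = 113e9 + 4*17e9/3 = 135666666666.67 Pa
Then divide by density:
135666666666.67 / 2860 = 47435897.4359 Pa/(kg/m^3)
Take the square root:
Vp = sqrt(47435897.4359) = 6887.37 m/s

6887.37


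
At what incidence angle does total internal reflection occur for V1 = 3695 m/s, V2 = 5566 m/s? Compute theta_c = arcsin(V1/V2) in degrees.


V1/V2 = 3695/5566 = 0.663852
theta_c = arcsin(0.663852) = 41.5943 degrees

41.5943


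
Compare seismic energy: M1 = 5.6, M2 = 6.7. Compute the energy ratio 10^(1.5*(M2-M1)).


M2 - M1 = 6.7 - 5.6 = 1.1
1.5 * 1.1 = 1.65
ratio = 10^1.65 = 44.67

44.67


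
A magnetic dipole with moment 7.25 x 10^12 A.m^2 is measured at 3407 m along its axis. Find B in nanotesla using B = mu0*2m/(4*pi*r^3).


m = 7.25 x 10^12 = 7250000000000 A.m^2
2m = 14500000000000 A.m^2
r^3 = 3407^3 = 39547260143
B = (4pi*10^-7) * 14500000000000 / (4*pi * 39547260143) * 1e9
= 18221237.390821 / 496965527739.41 * 1e9
= 36664.9926 nT

36664.9926


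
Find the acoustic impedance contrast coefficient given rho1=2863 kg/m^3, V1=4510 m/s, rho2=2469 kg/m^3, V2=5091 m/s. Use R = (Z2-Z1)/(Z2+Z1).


Z1 = 2863 * 4510 = 12912130
Z2 = 2469 * 5091 = 12569679
R = (12569679 - 12912130) / (12569679 + 12912130) = -342451 / 25481809 = -0.0134

-0.0134


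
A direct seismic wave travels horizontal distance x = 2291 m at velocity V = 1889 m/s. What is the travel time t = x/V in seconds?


t = x / V
= 2291 / 1889
= 1.2128 s

1.2128


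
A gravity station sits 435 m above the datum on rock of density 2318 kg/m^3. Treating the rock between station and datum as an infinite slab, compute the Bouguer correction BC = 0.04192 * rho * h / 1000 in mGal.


BC = 0.04192 * rho * h / 1000
= 0.04192 * 2318 * 435 / 1000
= 42.2692 mGal

42.2692


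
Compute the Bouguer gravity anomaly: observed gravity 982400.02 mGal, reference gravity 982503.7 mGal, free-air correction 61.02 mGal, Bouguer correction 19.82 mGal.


BA = g_obs - g_ref + FAC - BC
= 982400.02 - 982503.7 + 61.02 - 19.82
= -62.48 mGal

-62.48


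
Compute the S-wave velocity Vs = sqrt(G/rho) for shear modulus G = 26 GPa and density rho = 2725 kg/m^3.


Convert G to Pa: G = 26e9 Pa
Compute G/rho = 26e9 / 2725 = 9541284.4037
Vs = sqrt(9541284.4037) = 3088.9 m/s

3088.9


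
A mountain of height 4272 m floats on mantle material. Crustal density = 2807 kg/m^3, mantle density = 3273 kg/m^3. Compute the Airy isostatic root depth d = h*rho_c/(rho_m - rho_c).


rho_m - rho_c = 3273 - 2807 = 466
d = 4272 * 2807 / 466
= 11991504 / 466
= 25732.84 m

25732.84


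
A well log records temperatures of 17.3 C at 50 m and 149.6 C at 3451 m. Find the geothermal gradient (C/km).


dT = 149.6 - 17.3 = 132.3 C
dz = 3451 - 50 = 3401 m
gradient = dT/dz * 1000 = 132.3/3401 * 1000 = 38.9003 C/km

38.9003


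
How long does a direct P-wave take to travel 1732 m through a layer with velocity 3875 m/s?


t = x / V
= 1732 / 3875
= 0.447 s

0.447


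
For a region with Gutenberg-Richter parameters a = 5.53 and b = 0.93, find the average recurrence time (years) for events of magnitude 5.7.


log10(N) = 5.53 - 0.93*5.7 = 0.229
N = 10^0.229 = 1.694338
T = 1/N = 1/1.694338 = 0.5902 years

0.5902


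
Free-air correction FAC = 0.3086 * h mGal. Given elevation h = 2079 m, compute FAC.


FAC = 0.3086 * h
= 0.3086 * 2079
= 641.5794 mGal

641.5794


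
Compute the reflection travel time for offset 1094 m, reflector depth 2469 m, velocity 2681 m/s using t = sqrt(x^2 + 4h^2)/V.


x^2 + 4h^2 = 1094^2 + 4*2469^2 = 1196836 + 24383844 = 25580680
sqrt(25580680) = 5057.7347
t = 5057.7347 / 2681 = 1.8865 s

1.8865


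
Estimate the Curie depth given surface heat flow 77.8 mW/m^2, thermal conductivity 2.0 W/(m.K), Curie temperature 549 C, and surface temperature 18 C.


T_Curie - T_surf = 549 - 18 = 531 C
Convert q to W/m^2: 77.8 mW/m^2 = 0.0778 W/m^2
d = 531 * 2.0 / 0.0778 = 13650.39 m

13650.39


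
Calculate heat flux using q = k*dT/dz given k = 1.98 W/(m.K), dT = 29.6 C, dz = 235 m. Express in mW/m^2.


q = k * dT / dz * 1000
= 1.98 * 29.6 / 235 * 1000
= 0.249396 * 1000
= 249.3957 mW/m^2

249.3957


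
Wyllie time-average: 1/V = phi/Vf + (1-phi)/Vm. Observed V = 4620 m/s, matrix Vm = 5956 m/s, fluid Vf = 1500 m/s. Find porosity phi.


1/V - 1/Vm = 1/4620 - 1/5956 = 4.855e-05
1/Vf - 1/Vm = 1/1500 - 1/5956 = 0.00049877
phi = 4.855e-05 / 0.00049877 = 0.0973

0.0973


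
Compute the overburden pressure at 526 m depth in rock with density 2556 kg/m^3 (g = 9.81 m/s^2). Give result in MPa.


P = rho * g * z / 1e6
= 2556 * 9.81 * 526 / 1e6
= 13189113.36 / 1e6
= 13.1891 MPa

13.1891


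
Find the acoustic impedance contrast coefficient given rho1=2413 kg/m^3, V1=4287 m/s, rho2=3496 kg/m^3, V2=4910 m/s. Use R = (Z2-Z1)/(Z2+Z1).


Z1 = 2413 * 4287 = 10344531
Z2 = 3496 * 4910 = 17165360
R = (17165360 - 10344531) / (17165360 + 10344531) = 6820829 / 27509891 = 0.2479

0.2479


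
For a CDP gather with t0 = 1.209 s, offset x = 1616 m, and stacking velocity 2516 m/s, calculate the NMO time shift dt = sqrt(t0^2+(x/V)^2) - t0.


x/Vnmo = 1616/2516 = 0.642289
(x/Vnmo)^2 = 0.412536
t0^2 = 1.461681
sqrt(1.461681 + 0.412536) = 1.36902
dt = 1.36902 - 1.209 = 0.16002

0.16002


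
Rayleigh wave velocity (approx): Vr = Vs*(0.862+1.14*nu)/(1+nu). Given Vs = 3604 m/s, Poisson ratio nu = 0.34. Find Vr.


Numerator factor = 0.862 + 1.14*0.34 = 1.2496
Denominator = 1 + 0.34 = 1.34
Vr = 3604 * 1.2496 / 1.34 = 3360.86 m/s

3360.86


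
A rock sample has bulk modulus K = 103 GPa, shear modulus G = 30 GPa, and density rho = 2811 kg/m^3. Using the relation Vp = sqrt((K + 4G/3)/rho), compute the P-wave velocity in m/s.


First compute the effective modulus:
K + 4G/3 = 103e9 + 4*30e9/3 = 143000000000.0 Pa
Then divide by density:
143000000000.0 / 2811 = 50871575.9516 Pa/(kg/m^3)
Take the square root:
Vp = sqrt(50871575.9516) = 7132.43 m/s

7132.43


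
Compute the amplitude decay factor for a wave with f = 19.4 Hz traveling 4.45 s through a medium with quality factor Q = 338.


pi*f*t/Q = pi*19.4*4.45/338 = 0.802407
A/A0 = exp(-0.802407) = 0.448249

0.448249


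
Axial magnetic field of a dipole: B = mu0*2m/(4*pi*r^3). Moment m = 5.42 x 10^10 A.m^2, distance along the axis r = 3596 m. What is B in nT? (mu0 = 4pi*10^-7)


m = 5.42 x 10^10 = 54200000000 A.m^2
2m = 108400000000 A.m^2
r^3 = 3596^3 = 46500652736
B = (4pi*10^-7) * 108400000000 / (4*pi * 46500652736) * 1e9
= 136219.45746 / 584344436090.19 * 1e9
= 233.115 nT

233.115


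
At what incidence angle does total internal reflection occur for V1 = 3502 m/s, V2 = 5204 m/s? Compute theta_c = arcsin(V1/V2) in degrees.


V1/V2 = 3502/5204 = 0.672944
theta_c = arcsin(0.672944) = 42.2947 degrees

42.2947


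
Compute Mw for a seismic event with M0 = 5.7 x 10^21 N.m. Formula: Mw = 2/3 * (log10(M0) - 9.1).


log10(M0) = log10(5.7 x 10^21) = 21.7559
Mw = 2/3 * (21.7559 - 9.1)
= 2/3 * 12.6559
= 8.44

8.44


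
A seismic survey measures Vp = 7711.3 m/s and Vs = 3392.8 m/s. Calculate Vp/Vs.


Vp/Vs = 7711.3 / 3392.8
= 2.2728

2.2728


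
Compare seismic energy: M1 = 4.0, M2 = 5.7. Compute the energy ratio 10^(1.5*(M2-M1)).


M2 - M1 = 5.7 - 4.0 = 1.7
1.5 * 1.7 = 2.55
ratio = 10^2.55 = 354.81

354.81


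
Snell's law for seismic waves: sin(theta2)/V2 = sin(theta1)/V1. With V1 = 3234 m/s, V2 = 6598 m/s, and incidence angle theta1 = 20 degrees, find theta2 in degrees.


sin(theta1) = sin(20 deg) = 0.34202
sin(theta2) = V2/V1 * sin(theta1) = 6598/3234 * 0.34202 = 0.697789
theta2 = arcsin(0.697789) = 44.2499 degrees

44.2499


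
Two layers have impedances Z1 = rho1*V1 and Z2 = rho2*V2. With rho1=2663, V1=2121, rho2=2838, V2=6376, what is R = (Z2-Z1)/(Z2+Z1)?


Z1 = 2663 * 2121 = 5648223
Z2 = 2838 * 6376 = 18095088
R = (18095088 - 5648223) / (18095088 + 5648223) = 12446865 / 23743311 = 0.5242

0.5242


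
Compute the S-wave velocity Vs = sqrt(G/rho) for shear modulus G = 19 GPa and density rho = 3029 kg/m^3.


Convert G to Pa: G = 19e9 Pa
Compute G/rho = 19e9 / 3029 = 6272697.2598
Vs = sqrt(6272697.2598) = 2504.54 m/s

2504.54


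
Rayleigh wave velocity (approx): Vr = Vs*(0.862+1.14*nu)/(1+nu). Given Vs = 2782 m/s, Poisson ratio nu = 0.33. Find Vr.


Numerator factor = 0.862 + 1.14*0.33 = 1.2382
Denominator = 1 + 0.33 = 1.33
Vr = 2782 * 1.2382 / 1.33 = 2589.98 m/s

2589.98


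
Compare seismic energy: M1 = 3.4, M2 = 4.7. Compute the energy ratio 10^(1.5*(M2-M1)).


M2 - M1 = 4.7 - 3.4 = 1.3
1.5 * 1.3 = 1.95
ratio = 10^1.95 = 89.13

89.13


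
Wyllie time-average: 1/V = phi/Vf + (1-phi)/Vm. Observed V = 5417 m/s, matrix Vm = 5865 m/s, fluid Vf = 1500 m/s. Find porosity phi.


1/V - 1/Vm = 1/5417 - 1/5865 = 1.41e-05
1/Vf - 1/Vm = 1/1500 - 1/5865 = 0.00049616
phi = 1.41e-05 / 0.00049616 = 0.0284

0.0284


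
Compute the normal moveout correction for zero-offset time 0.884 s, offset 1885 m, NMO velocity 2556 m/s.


x/Vnmo = 1885/2556 = 0.73748
(x/Vnmo)^2 = 0.543877
t0^2 = 0.781456
sqrt(0.781456 + 0.543877) = 1.151231
dt = 1.151231 - 0.884 = 0.267231

0.267231


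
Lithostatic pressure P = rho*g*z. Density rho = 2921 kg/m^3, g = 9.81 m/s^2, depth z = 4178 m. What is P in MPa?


P = rho * g * z / 1e6
= 2921 * 9.81 * 4178 / 1e6
= 119720631.78 / 1e6
= 119.7206 MPa

119.7206


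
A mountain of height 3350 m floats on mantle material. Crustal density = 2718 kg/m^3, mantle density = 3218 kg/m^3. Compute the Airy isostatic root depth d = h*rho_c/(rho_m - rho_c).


rho_m - rho_c = 3218 - 2718 = 500
d = 3350 * 2718 / 500
= 9105300 / 500
= 18210.6 m

18210.6


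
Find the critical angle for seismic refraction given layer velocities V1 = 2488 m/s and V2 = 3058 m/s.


V1/V2 = 2488/3058 = 0.813604
theta_c = arcsin(0.813604) = 54.4495 degrees

54.4495


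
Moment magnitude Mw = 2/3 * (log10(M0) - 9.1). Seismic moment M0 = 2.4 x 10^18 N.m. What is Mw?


log10(M0) = log10(2.4 x 10^18) = 18.3802
Mw = 2/3 * (18.3802 - 9.1)
= 2/3 * 9.2802
= 6.19

6.19


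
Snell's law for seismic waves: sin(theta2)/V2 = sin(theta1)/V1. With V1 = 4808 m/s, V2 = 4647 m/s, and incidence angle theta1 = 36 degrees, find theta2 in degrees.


sin(theta1) = sin(36 deg) = 0.587785
sin(theta2) = V2/V1 * sin(theta1) = 4647/4808 * 0.587785 = 0.568103
theta2 = arcsin(0.568103) = 34.618 degrees

34.618


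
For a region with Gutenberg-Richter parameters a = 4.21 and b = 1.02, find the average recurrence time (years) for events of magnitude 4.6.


log10(N) = 4.21 - 1.02*4.6 = -0.482
N = 10^-0.482 = 0.32961
T = 1/N = 1/0.32961 = 3.0339 years

3.0339


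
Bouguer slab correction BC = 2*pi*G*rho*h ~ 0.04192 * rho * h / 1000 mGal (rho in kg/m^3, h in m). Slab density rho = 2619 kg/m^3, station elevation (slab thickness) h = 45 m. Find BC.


BC = 0.04192 * rho * h / 1000
= 0.04192 * 2619 * 45 / 1000
= 4.9405 mGal

4.9405


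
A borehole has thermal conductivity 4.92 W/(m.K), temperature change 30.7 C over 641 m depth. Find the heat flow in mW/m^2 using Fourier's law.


q = k * dT / dz * 1000
= 4.92 * 30.7 / 641 * 1000
= 0.235638 * 1000
= 235.6381 mW/m^2

235.6381


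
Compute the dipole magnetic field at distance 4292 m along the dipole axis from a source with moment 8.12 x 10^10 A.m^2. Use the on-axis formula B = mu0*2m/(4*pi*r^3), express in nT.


m = 8.12 x 10^10 = 81200000000 A.m^2
2m = 162400000000 A.m^2
r^3 = 4292^3 = 79064065088
B = (4pi*10^-7) * 162400000000 / (4*pi * 79064065088) * 1e9
= 204077.858777 / 993548344173.62 * 1e9
= 205.403 nT

205.403


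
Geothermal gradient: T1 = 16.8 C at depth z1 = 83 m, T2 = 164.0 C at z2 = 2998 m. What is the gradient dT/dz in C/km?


dT = 164.0 - 16.8 = 147.2 C
dz = 2998 - 83 = 2915 m
gradient = dT/dz * 1000 = 147.2/2915 * 1000 = 50.4974 C/km

50.4974


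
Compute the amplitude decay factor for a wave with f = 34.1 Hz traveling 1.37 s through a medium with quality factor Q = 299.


pi*f*t/Q = pi*34.1*1.37/299 = 0.490855
A/A0 = exp(-0.490855) = 0.612103

0.612103


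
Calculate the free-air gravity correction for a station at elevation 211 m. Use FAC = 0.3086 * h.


FAC = 0.3086 * h
= 0.3086 * 211
= 65.1146 mGal

65.1146


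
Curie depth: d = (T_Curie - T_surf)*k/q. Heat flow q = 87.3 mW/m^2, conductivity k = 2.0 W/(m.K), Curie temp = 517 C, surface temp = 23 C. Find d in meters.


T_Curie - T_surf = 517 - 23 = 494 C
Convert q to W/m^2: 87.3 mW/m^2 = 0.0873 W/m^2
d = 494 * 2.0 / 0.0873 = 11317.3 m

11317.3


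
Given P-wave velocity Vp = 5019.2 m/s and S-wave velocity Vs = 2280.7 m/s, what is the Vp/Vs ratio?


Vp/Vs = 5019.2 / 2280.7
= 2.2007

2.2007


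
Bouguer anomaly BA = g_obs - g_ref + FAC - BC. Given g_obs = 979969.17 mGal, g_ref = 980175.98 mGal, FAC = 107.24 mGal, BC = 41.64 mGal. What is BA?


BA = g_obs - g_ref + FAC - BC
= 979969.17 - 980175.98 + 107.24 - 41.64
= -141.21 mGal

-141.21


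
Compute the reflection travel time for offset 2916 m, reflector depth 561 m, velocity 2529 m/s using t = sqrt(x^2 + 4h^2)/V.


x^2 + 4h^2 = 2916^2 + 4*561^2 = 8503056 + 1258884 = 9761940
sqrt(9761940) = 3124.4103
t = 3124.4103 / 2529 = 1.2354 s

1.2354


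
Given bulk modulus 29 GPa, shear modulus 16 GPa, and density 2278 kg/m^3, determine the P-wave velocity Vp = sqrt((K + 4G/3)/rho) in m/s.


First compute the effective modulus:
K + 4G/3 = 29e9 + 4*16e9/3 = 50333333333.33 Pa
Then divide by density:
50333333333.33 / 2278 = 22095405.3263 Pa/(kg/m^3)
Take the square root:
Vp = sqrt(22095405.3263) = 4700.57 m/s

4700.57


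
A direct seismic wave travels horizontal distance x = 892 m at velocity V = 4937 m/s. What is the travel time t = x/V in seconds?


t = x / V
= 892 / 4937
= 0.1807 s

0.1807


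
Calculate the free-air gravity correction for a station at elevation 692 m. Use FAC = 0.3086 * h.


FAC = 0.3086 * h
= 0.3086 * 692
= 213.5512 mGal

213.5512


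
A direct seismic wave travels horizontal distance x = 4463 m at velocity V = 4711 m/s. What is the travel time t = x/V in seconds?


t = x / V
= 4463 / 4711
= 0.9474 s

0.9474


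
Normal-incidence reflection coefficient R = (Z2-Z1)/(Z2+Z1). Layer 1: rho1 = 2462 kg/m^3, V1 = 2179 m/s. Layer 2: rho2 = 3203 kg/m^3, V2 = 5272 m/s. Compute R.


Z1 = 2462 * 2179 = 5364698
Z2 = 3203 * 5272 = 16886216
R = (16886216 - 5364698) / (16886216 + 5364698) = 11521518 / 22250914 = 0.5178

0.5178


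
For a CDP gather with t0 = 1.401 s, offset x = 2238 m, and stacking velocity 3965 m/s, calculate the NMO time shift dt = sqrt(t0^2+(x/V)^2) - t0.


x/Vnmo = 2238/3965 = 0.564439
(x/Vnmo)^2 = 0.318591
t0^2 = 1.962801
sqrt(1.962801 + 0.318591) = 1.510428
dt = 1.510428 - 1.401 = 0.109428

0.109428


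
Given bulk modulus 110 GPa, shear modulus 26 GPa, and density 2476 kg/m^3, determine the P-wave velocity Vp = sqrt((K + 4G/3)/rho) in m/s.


First compute the effective modulus:
K + 4G/3 = 110e9 + 4*26e9/3 = 144666666666.67 Pa
Then divide by density:
144666666666.67 / 2476 = 58427571.3516 Pa/(kg/m^3)
Take the square root:
Vp = sqrt(58427571.3516) = 7643.79 m/s

7643.79


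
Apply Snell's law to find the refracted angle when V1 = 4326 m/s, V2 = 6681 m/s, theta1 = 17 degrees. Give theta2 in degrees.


sin(theta1) = sin(17 deg) = 0.292372
sin(theta2) = V2/V1 * sin(theta1) = 6681/4326 * 0.292372 = 0.451534
theta2 = arcsin(0.451534) = 26.8421 degrees

26.8421


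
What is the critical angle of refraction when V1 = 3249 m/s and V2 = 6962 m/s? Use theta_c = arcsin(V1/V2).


V1/V2 = 3249/6962 = 0.466676
theta_c = arcsin(0.466676) = 27.8188 degrees

27.8188


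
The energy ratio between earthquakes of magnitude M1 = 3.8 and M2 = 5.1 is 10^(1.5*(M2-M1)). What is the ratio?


M2 - M1 = 5.1 - 3.8 = 1.3
1.5 * 1.3 = 1.95
ratio = 10^1.95 = 89.13

89.13


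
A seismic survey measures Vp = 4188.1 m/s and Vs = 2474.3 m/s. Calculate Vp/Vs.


Vp/Vs = 4188.1 / 2474.3
= 1.6926

1.6926


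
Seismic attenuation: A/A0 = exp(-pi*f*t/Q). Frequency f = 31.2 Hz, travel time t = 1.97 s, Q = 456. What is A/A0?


pi*f*t/Q = pi*31.2*1.97/456 = 0.423454
A/A0 = exp(-0.423454) = 0.654782

0.654782


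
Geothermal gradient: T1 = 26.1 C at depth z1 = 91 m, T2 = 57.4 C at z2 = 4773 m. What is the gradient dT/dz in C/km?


dT = 57.4 - 26.1 = 31.3 C
dz = 4773 - 91 = 4682 m
gradient = dT/dz * 1000 = 31.3/4682 * 1000 = 6.6852 C/km

6.6852


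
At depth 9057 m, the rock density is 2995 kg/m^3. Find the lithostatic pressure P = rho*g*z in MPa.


P = rho * g * z / 1e6
= 2995 * 9.81 * 9057 / 1e6
= 266103264.15 / 1e6
= 266.1033 MPa

266.1033


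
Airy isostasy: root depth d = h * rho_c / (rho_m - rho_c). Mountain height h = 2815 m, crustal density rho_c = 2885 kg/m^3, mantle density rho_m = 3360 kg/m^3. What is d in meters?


rho_m - rho_c = 3360 - 2885 = 475
d = 2815 * 2885 / 475
= 8121275 / 475
= 17097.42 m

17097.42


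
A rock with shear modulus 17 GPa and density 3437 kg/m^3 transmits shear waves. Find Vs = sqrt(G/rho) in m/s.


Convert G to Pa: G = 17e9 Pa
Compute G/rho = 17e9 / 3437 = 4946173.9889
Vs = sqrt(4946173.9889) = 2224.0 m/s

2224.0


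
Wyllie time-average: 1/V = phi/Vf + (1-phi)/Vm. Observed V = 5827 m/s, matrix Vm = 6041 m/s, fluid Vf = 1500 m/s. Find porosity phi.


1/V - 1/Vm = 1/5827 - 1/6041 = 6.08e-06
1/Vf - 1/Vm = 1/1500 - 1/6041 = 0.00050113
phi = 6.08e-06 / 0.00050113 = 0.0121

0.0121


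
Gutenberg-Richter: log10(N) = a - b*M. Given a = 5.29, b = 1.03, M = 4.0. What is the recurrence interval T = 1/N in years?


log10(N) = 5.29 - 1.03*4.0 = 1.17
N = 10^1.17 = 14.791084
T = 1/N = 1/14.791084 = 0.0676 years

0.0676


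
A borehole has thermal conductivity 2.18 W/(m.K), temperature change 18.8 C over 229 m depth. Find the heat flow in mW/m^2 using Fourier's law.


q = k * dT / dz * 1000
= 2.18 * 18.8 / 229 * 1000
= 0.178969 * 1000
= 178.9694 mW/m^2

178.9694


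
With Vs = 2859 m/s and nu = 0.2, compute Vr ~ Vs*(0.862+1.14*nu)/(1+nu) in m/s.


Numerator factor = 0.862 + 1.14*0.2 = 1.09
Denominator = 1 + 0.2 = 1.2
Vr = 2859 * 1.09 / 1.2 = 2596.92 m/s

2596.92


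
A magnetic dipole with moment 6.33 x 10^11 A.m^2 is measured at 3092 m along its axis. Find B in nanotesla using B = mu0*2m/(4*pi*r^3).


m = 6.33 x 10^11 = 633000000000 A.m^2
2m = 1266000000000 A.m^2
r^3 = 3092^3 = 29560954688
B = (4pi*10^-7) * 1266000000000 / (4*pi * 29560954688) * 1e9
= 1590902.519778 / 371473912323.69 * 1e9
= 4282.6763 nT

4282.6763


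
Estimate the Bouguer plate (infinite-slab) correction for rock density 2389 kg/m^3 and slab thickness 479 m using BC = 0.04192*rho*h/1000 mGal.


BC = 0.04192 * rho * h / 1000
= 0.04192 * 2389 * 479 / 1000
= 47.9704 mGal

47.9704


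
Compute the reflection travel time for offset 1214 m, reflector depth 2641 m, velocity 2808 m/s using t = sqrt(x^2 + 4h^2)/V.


x^2 + 4h^2 = 1214^2 + 4*2641^2 = 1473796 + 27899524 = 29373320
sqrt(29373320) = 5419.7159
t = 5419.7159 / 2808 = 1.9301 s

1.9301


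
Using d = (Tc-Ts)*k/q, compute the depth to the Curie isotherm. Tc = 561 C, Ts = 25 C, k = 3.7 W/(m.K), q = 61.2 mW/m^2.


T_Curie - T_surf = 561 - 25 = 536 C
Convert q to W/m^2: 61.2 mW/m^2 = 0.0612 W/m^2
d = 536 * 3.7 / 0.0612 = 32405.23 m

32405.23


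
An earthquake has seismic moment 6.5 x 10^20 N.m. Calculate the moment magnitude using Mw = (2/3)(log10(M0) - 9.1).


log10(M0) = log10(6.5 x 10^20) = 20.8129
Mw = 2/3 * (20.8129 - 9.1)
= 2/3 * 11.7129
= 7.81

7.81


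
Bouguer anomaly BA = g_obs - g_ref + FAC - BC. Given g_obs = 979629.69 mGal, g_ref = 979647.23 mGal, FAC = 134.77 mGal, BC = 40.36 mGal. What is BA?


BA = g_obs - g_ref + FAC - BC
= 979629.69 - 979647.23 + 134.77 - 40.36
= 76.87 mGal

76.87


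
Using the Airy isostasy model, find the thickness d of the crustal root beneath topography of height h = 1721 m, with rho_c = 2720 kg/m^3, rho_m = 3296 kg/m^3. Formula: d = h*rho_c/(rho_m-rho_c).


rho_m - rho_c = 3296 - 2720 = 576
d = 1721 * 2720 / 576
= 4681120 / 576
= 8126.94 m

8126.94


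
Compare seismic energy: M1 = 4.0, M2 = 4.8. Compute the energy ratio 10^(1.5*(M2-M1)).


M2 - M1 = 4.8 - 4.0 = 0.8
1.5 * 0.8 = 1.2
ratio = 10^1.2 = 15.85

15.85


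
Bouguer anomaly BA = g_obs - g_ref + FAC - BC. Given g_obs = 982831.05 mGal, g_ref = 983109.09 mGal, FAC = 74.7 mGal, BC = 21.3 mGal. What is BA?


BA = g_obs - g_ref + FAC - BC
= 982831.05 - 983109.09 + 74.7 - 21.3
= -224.64 mGal

-224.64


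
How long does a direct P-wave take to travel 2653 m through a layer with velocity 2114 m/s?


t = x / V
= 2653 / 2114
= 1.255 s

1.255


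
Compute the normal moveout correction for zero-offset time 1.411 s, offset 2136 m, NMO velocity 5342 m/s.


x/Vnmo = 2136/5342 = 0.39985
(x/Vnmo)^2 = 0.15988
t0^2 = 1.990921
sqrt(1.990921 + 0.15988) = 1.466561
dt = 1.466561 - 1.411 = 0.055561

0.055561


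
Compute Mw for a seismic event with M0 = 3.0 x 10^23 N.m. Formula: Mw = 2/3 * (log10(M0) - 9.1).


log10(M0) = log10(3.0 x 10^23) = 23.4771
Mw = 2/3 * (23.4771 - 9.1)
= 2/3 * 14.3771
= 9.58

9.58


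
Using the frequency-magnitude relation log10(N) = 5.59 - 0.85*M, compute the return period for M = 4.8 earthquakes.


log10(N) = 5.59 - 0.85*4.8 = 1.51
N = 10^1.51 = 32.359366
T = 1/N = 1/32.359366 = 0.0309 years

0.0309


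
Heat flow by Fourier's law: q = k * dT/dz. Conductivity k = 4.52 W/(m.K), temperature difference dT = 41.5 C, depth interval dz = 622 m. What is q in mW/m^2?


q = k * dT / dz * 1000
= 4.52 * 41.5 / 622 * 1000
= 0.301576 * 1000
= 301.5756 mW/m^2

301.5756


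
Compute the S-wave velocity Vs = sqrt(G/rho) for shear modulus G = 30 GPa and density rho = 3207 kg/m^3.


Convert G to Pa: G = 30e9 Pa
Compute G/rho = 30e9 / 3207 = 9354536.9504
Vs = sqrt(9354536.9504) = 3058.52 m/s

3058.52


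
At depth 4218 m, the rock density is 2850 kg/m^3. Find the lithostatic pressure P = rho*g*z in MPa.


P = rho * g * z / 1e6
= 2850 * 9.81 * 4218 / 1e6
= 117928953.0 / 1e6
= 117.929 MPa

117.929


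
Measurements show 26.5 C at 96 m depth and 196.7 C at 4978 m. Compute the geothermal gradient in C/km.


dT = 196.7 - 26.5 = 170.2 C
dz = 4978 - 96 = 4882 m
gradient = dT/dz * 1000 = 170.2/4882 * 1000 = 34.8628 C/km

34.8628


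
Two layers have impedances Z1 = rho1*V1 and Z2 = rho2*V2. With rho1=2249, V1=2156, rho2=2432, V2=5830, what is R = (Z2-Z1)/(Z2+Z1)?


Z1 = 2249 * 2156 = 4848844
Z2 = 2432 * 5830 = 14178560
R = (14178560 - 4848844) / (14178560 + 4848844) = 9329716 / 19027404 = 0.4903

0.4903


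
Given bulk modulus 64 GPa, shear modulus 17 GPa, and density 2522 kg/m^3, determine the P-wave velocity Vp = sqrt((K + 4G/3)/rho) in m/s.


First compute the effective modulus:
K + 4G/3 = 64e9 + 4*17e9/3 = 86666666666.67 Pa
Then divide by density:
86666666666.67 / 2522 = 34364261.1684 Pa/(kg/m^3)
Take the square root:
Vp = sqrt(34364261.1684) = 5862.1 m/s

5862.1


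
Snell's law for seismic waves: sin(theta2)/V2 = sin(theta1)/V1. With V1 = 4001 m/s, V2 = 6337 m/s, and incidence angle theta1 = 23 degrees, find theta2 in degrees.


sin(theta1) = sin(23 deg) = 0.390731
sin(theta2) = V2/V1 * sin(theta1) = 6337/4001 * 0.390731 = 0.618861
theta2 = arcsin(0.618861) = 38.233 degrees

38.233


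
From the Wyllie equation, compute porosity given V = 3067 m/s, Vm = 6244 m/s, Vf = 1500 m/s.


1/V - 1/Vm = 1/3067 - 1/6244 = 0.0001659
1/Vf - 1/Vm = 1/1500 - 1/6244 = 0.00050651
phi = 0.0001659 / 0.00050651 = 0.3275

0.3275


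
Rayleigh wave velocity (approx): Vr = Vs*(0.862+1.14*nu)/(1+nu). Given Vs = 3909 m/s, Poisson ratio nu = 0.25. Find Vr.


Numerator factor = 0.862 + 1.14*0.25 = 1.147
Denominator = 1 + 0.25 = 1.25
Vr = 3909 * 1.147 / 1.25 = 3586.9 m/s

3586.9


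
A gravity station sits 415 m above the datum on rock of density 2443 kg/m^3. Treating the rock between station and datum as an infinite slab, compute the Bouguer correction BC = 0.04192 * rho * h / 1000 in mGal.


BC = 0.04192 * rho * h / 1000
= 0.04192 * 2443 * 415 / 1000
= 42.5004 mGal

42.5004


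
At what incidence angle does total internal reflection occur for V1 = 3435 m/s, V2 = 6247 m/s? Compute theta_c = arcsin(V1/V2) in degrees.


V1/V2 = 3435/6247 = 0.549864
theta_c = arcsin(0.549864) = 33.3577 degrees

33.3577


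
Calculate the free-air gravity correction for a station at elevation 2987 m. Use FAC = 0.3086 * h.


FAC = 0.3086 * h
= 0.3086 * 2987
= 921.7882 mGal

921.7882


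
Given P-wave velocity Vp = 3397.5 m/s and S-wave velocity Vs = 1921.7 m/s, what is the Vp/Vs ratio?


Vp/Vs = 3397.5 / 1921.7
= 1.768

1.768


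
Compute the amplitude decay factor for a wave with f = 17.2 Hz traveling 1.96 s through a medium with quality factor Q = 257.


pi*f*t/Q = pi*17.2*1.96/257 = 0.412099
A/A0 = exp(-0.412099) = 0.662259

0.662259


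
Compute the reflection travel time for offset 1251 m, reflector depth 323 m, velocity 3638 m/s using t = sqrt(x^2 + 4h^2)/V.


x^2 + 4h^2 = 1251^2 + 4*323^2 = 1565001 + 417316 = 1982317
sqrt(1982317) = 1407.9478
t = 1407.9478 / 3638 = 0.387 s

0.387


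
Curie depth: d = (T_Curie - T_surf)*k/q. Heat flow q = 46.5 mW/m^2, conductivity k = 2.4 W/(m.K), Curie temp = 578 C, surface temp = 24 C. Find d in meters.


T_Curie - T_surf = 578 - 24 = 554 C
Convert q to W/m^2: 46.5 mW/m^2 = 0.0465 W/m^2
d = 554 * 2.4 / 0.0465 = 28593.55 m

28593.55


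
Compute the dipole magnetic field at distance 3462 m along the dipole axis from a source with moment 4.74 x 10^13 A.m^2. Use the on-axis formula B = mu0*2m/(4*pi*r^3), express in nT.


m = 4.74 x 10^13 = 47400000000000 A.m^2
2m = 94800000000000 A.m^2
r^3 = 3462^3 = 41493607128
B = (4pi*10^-7) * 94800000000000 / (4*pi * 41493607128) * 1e9
= 119129193.424125 / 521424045297.06 * 1e9
= 228468.9295 nT

228468.9295


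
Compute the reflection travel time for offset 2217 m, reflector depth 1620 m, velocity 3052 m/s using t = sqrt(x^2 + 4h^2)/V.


x^2 + 4h^2 = 2217^2 + 4*1620^2 = 4915089 + 10497600 = 15412689
sqrt(15412689) = 3925.8998
t = 3925.8998 / 3052 = 1.2863 s

1.2863


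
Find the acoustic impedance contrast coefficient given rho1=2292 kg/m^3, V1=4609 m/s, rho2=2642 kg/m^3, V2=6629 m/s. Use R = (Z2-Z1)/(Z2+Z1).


Z1 = 2292 * 4609 = 10563828
Z2 = 2642 * 6629 = 17513818
R = (17513818 - 10563828) / (17513818 + 10563828) = 6949990 / 28077646 = 0.2475

0.2475


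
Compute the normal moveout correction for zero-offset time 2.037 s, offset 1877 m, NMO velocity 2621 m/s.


x/Vnmo = 1877/2621 = 0.716139
(x/Vnmo)^2 = 0.512855
t0^2 = 4.149369
sqrt(4.149369 + 0.512855) = 2.159218
dt = 2.159218 - 2.037 = 0.122218

0.122218


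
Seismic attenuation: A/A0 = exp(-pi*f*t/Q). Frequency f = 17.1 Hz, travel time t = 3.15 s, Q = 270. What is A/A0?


pi*f*t/Q = pi*17.1*3.15/270 = 0.626748
A/A0 = exp(-0.626748) = 0.534327

0.534327


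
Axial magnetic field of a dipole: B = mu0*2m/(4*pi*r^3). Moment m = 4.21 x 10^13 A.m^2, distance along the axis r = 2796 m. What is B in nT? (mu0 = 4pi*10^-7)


m = 4.21 x 10^13 = 42100000000000 A.m^2
2m = 84200000000000 A.m^2
r^3 = 2796^3 = 21858054336
B = (4pi*10^-7) * 84200000000000 / (4*pi * 21858054336) * 1e9
= 105808840.572904 / 274676411694.98 * 1e9
= 385212.6942 nT

385212.6942


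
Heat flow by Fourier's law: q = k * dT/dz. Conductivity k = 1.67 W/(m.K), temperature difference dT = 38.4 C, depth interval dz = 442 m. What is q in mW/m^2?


q = k * dT / dz * 1000
= 1.67 * 38.4 / 442 * 1000
= 0.145086 * 1000
= 145.086 mW/m^2

145.086


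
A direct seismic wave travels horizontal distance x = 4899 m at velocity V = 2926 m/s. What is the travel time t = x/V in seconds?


t = x / V
= 4899 / 2926
= 1.6743 s

1.6743


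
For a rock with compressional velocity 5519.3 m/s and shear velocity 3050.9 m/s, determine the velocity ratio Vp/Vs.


Vp/Vs = 5519.3 / 3050.9
= 1.8091

1.8091


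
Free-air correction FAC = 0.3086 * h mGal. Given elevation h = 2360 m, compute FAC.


FAC = 0.3086 * h
= 0.3086 * 2360
= 728.296 mGal

728.296


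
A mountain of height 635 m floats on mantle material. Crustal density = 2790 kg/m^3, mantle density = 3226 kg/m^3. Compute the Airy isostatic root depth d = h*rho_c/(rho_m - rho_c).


rho_m - rho_c = 3226 - 2790 = 436
d = 635 * 2790 / 436
= 1771650 / 436
= 4063.42 m

4063.42


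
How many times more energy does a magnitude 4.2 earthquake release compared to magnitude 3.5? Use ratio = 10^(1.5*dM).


M2 - M1 = 4.2 - 3.5 = 0.7
1.5 * 0.7 = 1.05
ratio = 10^1.05 = 11.22

11.22


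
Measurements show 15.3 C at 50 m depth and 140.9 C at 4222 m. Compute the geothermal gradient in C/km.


dT = 140.9 - 15.3 = 125.6 C
dz = 4222 - 50 = 4172 m
gradient = dT/dz * 1000 = 125.6/4172 * 1000 = 30.1055 C/km

30.1055


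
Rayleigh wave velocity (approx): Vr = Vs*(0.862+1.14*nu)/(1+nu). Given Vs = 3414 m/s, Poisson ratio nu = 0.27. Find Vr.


Numerator factor = 0.862 + 1.14*0.27 = 1.1698
Denominator = 1 + 0.27 = 1.27
Vr = 3414 * 1.1698 / 1.27 = 3144.64 m/s

3144.64


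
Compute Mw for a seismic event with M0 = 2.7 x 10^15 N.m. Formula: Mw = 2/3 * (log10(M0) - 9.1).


log10(M0) = log10(2.7 x 10^15) = 15.4314
Mw = 2/3 * (15.4314 - 9.1)
= 2/3 * 6.3314
= 4.22

4.22


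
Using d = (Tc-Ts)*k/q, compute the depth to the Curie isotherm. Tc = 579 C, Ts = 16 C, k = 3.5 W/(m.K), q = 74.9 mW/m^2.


T_Curie - T_surf = 579 - 16 = 563 C
Convert q to W/m^2: 74.9 mW/m^2 = 0.0749 W/m^2
d = 563 * 3.5 / 0.0749 = 26308.41 m

26308.41
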